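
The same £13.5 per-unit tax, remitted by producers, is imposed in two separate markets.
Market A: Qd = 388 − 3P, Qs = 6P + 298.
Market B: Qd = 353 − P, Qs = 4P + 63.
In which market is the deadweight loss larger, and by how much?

Market A, by £109.35.

Market A: pre-tax P* = £10, Q* = 358; post-tax Q = 331; deadweight loss = £182.25.
Market B: pre-tax P* = £58, Q* = 295; post-tax Q = 284.2; deadweight loss = £72.9.
Difference: £182.25 vs £72.9 → market A is larger by £109.35.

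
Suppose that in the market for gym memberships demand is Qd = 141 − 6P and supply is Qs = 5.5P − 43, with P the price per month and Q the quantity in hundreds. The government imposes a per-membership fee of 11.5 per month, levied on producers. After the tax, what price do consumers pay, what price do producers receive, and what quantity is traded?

Consumers pay 21.5; producers receive 10; quantity = 12.

Without the tax, 141 − 6P = 5.5P − 43 gives 11.5P = 184, so P* = 16 and Q* = 45.
With the tax collected from producers, supply shifts: Qs = 5.5(P − 11.5) − 43.
Solving gives Q = 12 with consumers paying 21.5 and producers receiving 10 (the 11.5 wedge).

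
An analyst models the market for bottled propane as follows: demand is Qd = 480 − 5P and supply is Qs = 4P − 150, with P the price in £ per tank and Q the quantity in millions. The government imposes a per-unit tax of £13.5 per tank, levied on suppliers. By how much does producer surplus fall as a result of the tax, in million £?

Without the tax, 480 − 5P = 4P − 150 gives 9P = 630, so P* = £70 and Q* = 130.
With the tax collected from suppliers, supply shifts: Qs = 4(P − 13.5) − 150.
New equilibrium: consumers pay £76, suppliers receive £62.5, Q = 100. (Wedge: Pb − Ps = 13.5.)
ΔPS is the trapezoid between Q = 100 and Q = 130 of height £7.5: ½ · (130 + 100) · 7.5 = £862.5.

Producer surplus falls by £862.5 million.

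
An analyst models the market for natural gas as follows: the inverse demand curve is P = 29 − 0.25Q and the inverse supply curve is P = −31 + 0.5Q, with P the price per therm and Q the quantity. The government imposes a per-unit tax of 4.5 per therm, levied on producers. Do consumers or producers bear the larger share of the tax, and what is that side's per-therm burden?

Producers bear the larger share: 3 per therm.

Inverting to Q(P) form: Qd = 116 − 4P; Qs = 2P + 62.
Before the tax: set 116 − 4P = 2P + 62 → P* = 9, Q* = 80.
With the tax collected from producers, supply shifts: Qs = 2(P − 4.5) + 62.
Solving gives Q = 74 with consumers paying 10.5 and producers receiving 6 (the 4.5 wedge).
Per-therm burden: consumers 1.5, producers 3.
Producers take the larger share because supply is less price-elastic here (demand slope 4 vs supply slope 2).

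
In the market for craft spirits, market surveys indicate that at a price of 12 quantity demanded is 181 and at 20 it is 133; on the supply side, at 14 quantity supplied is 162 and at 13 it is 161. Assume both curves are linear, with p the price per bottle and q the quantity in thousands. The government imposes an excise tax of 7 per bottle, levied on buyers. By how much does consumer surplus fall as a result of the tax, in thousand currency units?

Demand slope: (133 − 181)/(20 − 12) = -6, so qd = 253 − 6p.
Supply slope: (161 − 162)/(13 − 14) = 1, so qs = p + 148.
Before the tax: set 253 − 6p = p + 148 → p* = 15, q* = 163.
With the tax collected from buyers, demand (in seller-price terms) shifts: qd = 253 − 6(p + 7).
Solving gives q = 157 with buyers paying 16 and producers receiving 9 (the 7 wedge).
ΔCS is the trapezoid between Q = 157 and Q = 163 of height 1: ½ · (163 + 157) · 1 = 160.

Consumer surplus falls by 160 thousand.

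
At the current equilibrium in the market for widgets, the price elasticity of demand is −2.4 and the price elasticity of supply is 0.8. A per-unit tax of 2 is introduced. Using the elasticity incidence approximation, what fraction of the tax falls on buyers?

Buyers' share ≈ 0.25.

Incidence ratio: buyers' share ≈ εs / (εs + |εd|) = 0.8 / (0.8 + 2.4) = 0.25.
Supply is the less elastic side, so buyers bear the smaller share.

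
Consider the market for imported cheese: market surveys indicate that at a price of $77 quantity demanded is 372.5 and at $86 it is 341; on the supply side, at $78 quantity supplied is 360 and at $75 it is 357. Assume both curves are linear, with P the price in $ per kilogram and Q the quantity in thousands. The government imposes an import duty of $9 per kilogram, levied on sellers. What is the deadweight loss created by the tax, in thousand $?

Demand slope: (341 − 372.5)/(86 − 77) = -3.5, so Qd = 642 − 3.5P.
Supply slope: (357 − 360)/(75 − 78) = 1, so Qs = P + 282.
Without the tax, 642 − 3.5P = P + 282 gives 4.5P = 360, so P* = $80 and Q* = 362.
With the tax collected from sellers, supply shifts: Qs = (P − 9) + 282.
Solving gives Q = 355 with buyers paying $82 and sellers receiving $73 (the $9 wedge).
Quantity falls by |ΔQ| = |362 − 355| = 7.
DWL = ½ · t · |ΔQ| = ½ · 9 · 7 = $31.5.

Deadweight loss = $31.5 thousand.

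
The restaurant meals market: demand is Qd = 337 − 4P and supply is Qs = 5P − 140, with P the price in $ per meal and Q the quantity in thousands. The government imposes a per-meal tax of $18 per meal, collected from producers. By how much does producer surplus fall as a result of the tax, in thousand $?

Before the tax: set 337 − 4P = 5P − 140 → P* = $53, Q* = 125.
With the tax collected from producers, supply shifts: Qs = 5(P − 18) − 140.
New equilibrium: consumers pay $63, producers receive $45, Q = 85. (Wedge: Pb − Ps = 18.)
ΔPS is the trapezoid between Q = 85 and Q = 125 of height $8: ½ · (125 + 85) · 8 = $840.

Producer surplus falls by $840 thousand.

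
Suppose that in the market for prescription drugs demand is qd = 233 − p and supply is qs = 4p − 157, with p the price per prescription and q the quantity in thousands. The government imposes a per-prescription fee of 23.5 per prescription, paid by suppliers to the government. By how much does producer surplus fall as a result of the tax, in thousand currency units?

Producer surplus falls by 684.32 thousand.

Before the tax: set 233 − p = 4p − 157 → p* = 78, q* = 155.
With the tax collected from suppliers, supply shifts: qs = 4(p − 23.5) − 157.
New equilibrium: consumers pay 96.8, suppliers receive 73.3, q = 136.2. (Wedge: pb − ps = 23.5.)
ΔPS is the trapezoid between Q = 136.2 and Q = 155 of height 4.7: ½ · (155 + 136.2) · 4.7 = 684.32.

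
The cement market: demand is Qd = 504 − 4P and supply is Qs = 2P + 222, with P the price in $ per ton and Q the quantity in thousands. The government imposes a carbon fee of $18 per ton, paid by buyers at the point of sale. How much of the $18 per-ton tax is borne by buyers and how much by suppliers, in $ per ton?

Buyers bear $6 per ton; suppliers bear $12 per ton.

Before the tax: set 504 − 4P = 2P + 222 → P* = $47, Q* = 316.
With the tax collected from buyers, demand (in seller-price terms) shifts: Qd = 504 − 4(P + 18).
New equilibrium: buyers pay $53, suppliers receive $35, Q = 292. (Wedge: Pb − Ps = 18.)
Burden on buyers: $6; on suppliers: $12. (They sum to $18.)
The less price-elastic side of the market bears the larger share of a per-unit tax.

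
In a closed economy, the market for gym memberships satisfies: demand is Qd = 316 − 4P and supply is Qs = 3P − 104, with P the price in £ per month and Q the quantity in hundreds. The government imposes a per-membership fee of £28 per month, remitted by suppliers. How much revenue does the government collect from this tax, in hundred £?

Before the tax: set 316 − 4P = 3P − 104 → P* = £60, Q* = 76.
With the tax collected from suppliers, supply shifts: Qs = 3(P − 28) − 104.
Solving gives Q = 28 with buyers paying £72 and suppliers receiving £44 (the £28 wedge).
Revenue = t · Q = 28 · 28 = £784.

Tax revenue = £784 hundred.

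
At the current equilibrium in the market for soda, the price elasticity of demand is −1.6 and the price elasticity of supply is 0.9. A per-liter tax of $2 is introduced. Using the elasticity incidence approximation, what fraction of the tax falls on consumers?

Incidence ratio: consumers' share ≈ εs / (εs + |εd|) = 0.9 / (0.9 + 1.6) = 0.36.
Supply is the less elastic side, so consumers bear the smaller share.

Consumers' share ≈ 0.36.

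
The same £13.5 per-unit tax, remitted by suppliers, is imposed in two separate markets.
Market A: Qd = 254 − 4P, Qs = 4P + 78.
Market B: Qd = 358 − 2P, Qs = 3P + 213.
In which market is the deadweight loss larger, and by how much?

Market A: pre-tax P* = £22, Q* = 166; post-tax Q = 139; deadweight loss = £182.25.
Market B: pre-tax P* = £29, Q* = 300; post-tax Q = 283.8; deadweight loss = £109.35.
Difference: £182.25 vs £109.35 → market A is larger by £72.9.

Market A, by £72.9.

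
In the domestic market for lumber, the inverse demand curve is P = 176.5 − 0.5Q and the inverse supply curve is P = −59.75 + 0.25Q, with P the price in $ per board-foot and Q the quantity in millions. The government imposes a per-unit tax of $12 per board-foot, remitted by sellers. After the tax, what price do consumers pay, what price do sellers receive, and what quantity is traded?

Inverting to Q(P) form: Qd = 353 − 2P; Qs = 4P + 239.
Without the tax, 353 − 2P = 4P + 239 gives 6P = 114, so P* = $19 and Q* = 315.
With the tax collected from sellers, supply shifts: Qs = 4(P − 12) + 239.
New equilibrium: consumers pay $27, sellers receive $15, Q = 299. (Wedge: Pb − Ps = 12.)
The less price-elastic side of the market bears the larger share of a per-unit tax.

Consumers pay $27; sellers receive $15; quantity = 299.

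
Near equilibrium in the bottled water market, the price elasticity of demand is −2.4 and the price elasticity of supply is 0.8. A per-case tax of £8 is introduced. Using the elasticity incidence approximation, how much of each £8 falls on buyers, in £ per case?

Incidence ratio: buyers' share ≈ εs / (εs + |εd|) = 0.8 / (0.8 + 2.4) = 0.25.
So buyers bear ≈ 0.25 × £8 = £2; sellers bear £6.

Buyers bear ≈ £2 per case.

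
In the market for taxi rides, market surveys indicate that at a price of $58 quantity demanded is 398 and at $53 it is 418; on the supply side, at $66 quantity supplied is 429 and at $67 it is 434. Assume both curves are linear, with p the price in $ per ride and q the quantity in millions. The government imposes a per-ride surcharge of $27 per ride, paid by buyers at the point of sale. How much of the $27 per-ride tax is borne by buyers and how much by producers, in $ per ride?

Demand slope: (418 − 398)/(53 − 58) = -4, so qd = 630 − 4p.
Supply slope: (434 − 429)/(67 − 66) = 5, so qs = 5p + 99.
Before the tax: set 630 − 4p = 5p + 99 → p* = $59, q* = 394.
With the tax collected from buyers, demand (in seller-price terms) shifts: qd = 630 − 4(p + 27).
New equilibrium: buyers pay $74, producers receive $47, q = 334. (Wedge: pb − ps = 27.)
Burden on buyers: $15; on producers: $12. (They sum to $27.)
The less price-elastic side of the market bears the larger share of a per-unit tax.

Buyers bear $15 per ride; producers bear $12 per ride.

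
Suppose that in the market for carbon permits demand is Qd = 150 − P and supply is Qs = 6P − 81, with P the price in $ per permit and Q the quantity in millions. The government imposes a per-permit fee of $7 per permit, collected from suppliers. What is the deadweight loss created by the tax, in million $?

Without the tax, 150 − P = 6P − 81 gives 7P = 231, so P* = $33 and Q* = 117.
With the tax collected from suppliers, supply shifts: Qs = 6(P − 7) − 81.
New equilibrium: buyers pay $39, suppliers receive $32, Q = 111. (Wedge: Pb − Ps = 7.)
Quantity falls by |ΔQ| = |117 − 111| = 6.
DWL = ½ · t · |ΔQ| = ½ · 7 · 6 = $21.

Deadweight loss = $21 million.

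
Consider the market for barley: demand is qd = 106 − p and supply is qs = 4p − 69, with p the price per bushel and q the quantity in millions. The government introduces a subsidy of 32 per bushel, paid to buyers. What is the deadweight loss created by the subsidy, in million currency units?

Deadweight loss = 409.6 million.

Before the subsidy: set 106 − p = 4p − 69 → p* = 35, q* = 71.
With a per-unit subsidy paid to buyers, each effectively pays p − 32, so demand becomes qd = 106 − (p − 32).
Solving gives q = 96.6 with buyers paying 9.4 and producers receiving 41.4 (the 32 wedge).
Quantity rises by |ΔQ| = |71 − 96.6| = 25.6.
DWL = ½ · t · |ΔQ| = ½ · 32 · 25.6 = 409.6.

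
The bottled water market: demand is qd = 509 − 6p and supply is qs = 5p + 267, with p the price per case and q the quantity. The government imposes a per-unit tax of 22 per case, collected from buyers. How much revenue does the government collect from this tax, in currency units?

Before the tax: set 509 − 6p = 5p + 267 → p* = 22, q* = 377.
With the tax collected from buyers, demand (in seller-price terms) shifts: qd = 509 − 6(p + 22).
New equilibrium: buyers pay 32, suppliers receive 10, q = 317. (Wedge: pb − ps = 22.)
Revenue = t · Q = 22 · 317 = 6974.

Tax revenue = 6974.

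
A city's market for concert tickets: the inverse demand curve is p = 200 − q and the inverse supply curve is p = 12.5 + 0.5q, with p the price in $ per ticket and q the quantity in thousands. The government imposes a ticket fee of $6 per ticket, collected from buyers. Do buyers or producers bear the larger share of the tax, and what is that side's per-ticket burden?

Buyers bear the larger share: $4 per ticket.

Inverting to q(p) form: qd = 200 − p; qs = 2p − 25.
Before the tax: set 200 − p = 2p − 25 → p* = $75, q* = 125.
With the tax collected from buyers, demand (in seller-price terms) shifts: qd = 200 − (p + 6).
Solving gives q = 121 with buyers paying $79 and producers receiving $73 (the $6 wedge).
Per-ticket burden: buyers $4, producers $2.
Buyers take the larger share because demand is less price-elastic here (demand slope 1 vs supply slope 2).
The less price-elastic side of the market bears the larger share of a per-unit tax.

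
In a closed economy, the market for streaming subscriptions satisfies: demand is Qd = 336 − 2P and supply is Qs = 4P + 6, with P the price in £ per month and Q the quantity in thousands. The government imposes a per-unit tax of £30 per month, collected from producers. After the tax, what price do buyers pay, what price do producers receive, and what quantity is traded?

Without the tax, 336 − 2P = 4P + 6 gives 6P = 330, so P* = £55 and Q* = 226.
With the tax collected from producers, supply shifts: Qs = 4(P − 30) + 6.
Solving gives Q = 186 with buyers paying £75 and producers receiving £45 (the £30 wedge).
The less price-elastic side of the market bears the larger share of a per-unit tax.

Buyers pay £75; producers receive £45; quantity = 186.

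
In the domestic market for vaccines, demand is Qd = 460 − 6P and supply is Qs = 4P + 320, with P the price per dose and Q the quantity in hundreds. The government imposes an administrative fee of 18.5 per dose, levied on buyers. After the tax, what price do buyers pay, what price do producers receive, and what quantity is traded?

Without the tax, 460 − 6P = 4P + 320 gives 10P = 140, so P* = 14 and Q* = 376.
With the tax collected from buyers, demand (in seller-price terms) shifts: Qd = 460 − 6(P + 18.5).
Solving gives Q = 331.6 with buyers paying 21.4 and producers receiving 2.9 (the 18.5 wedge).
The less price-elastic side of the market bears the larger share of a per-unit tax.

Buyers pay 21.4; producers receive 2.9; quantity = 331.6.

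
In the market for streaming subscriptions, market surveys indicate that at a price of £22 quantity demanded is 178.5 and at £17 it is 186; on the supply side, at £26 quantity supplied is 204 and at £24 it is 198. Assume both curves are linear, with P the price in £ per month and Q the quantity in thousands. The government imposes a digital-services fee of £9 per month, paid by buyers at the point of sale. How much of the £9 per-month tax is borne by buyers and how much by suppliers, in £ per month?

Buyers bear £6 per month; suppliers bear £3 per month.

Demand slope: (186 − 178.5)/(17 − 22) = -1.5, so Qd = 211.5 − 1.5P.
Supply slope: (198 − 204)/(24 − 26) = 3, so Qs = 3P + 126.
Before the tax: set 211.5 − 1.5P = 3P + 126 → P* = £19, Q* = 183.
With the tax collected from buyers, demand (in seller-price terms) shifts: Qd = 211.5 − 1.5(P + 9).
Solving gives Q = 174 with buyers paying £25 and suppliers receiving £16 (the £9 wedge).
Burden on buyers: £6; on suppliers: £3. (They sum to £9.)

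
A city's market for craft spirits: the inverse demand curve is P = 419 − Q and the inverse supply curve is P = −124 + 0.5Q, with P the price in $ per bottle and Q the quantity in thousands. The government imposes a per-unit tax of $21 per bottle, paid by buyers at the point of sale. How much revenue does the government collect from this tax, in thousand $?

Tax revenue = $7308 thousand.

Inverting to Q(P) form: Qd = 419 − P; Qs = 2P + 248.
Without the tax, 419 − P = 2P + 248 gives 3P = 171, so P* = $57 and Q* = 362.
With the tax collected from buyers, demand (in seller-price terms) shifts: Qd = 419 − (P + 21).
Solving gives Q = 348 with buyers paying $71 and sellers receiving $50 (the $21 wedge).
Revenue = t · Q = 21 · 348 = $7308.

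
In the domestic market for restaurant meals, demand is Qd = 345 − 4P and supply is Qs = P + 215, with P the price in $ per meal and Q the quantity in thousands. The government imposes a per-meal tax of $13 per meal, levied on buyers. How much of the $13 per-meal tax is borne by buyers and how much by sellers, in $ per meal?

Buyers bear $2.6 per meal; sellers bear $10.4 per meal.

Without the tax, 345 − 4P = P + 215 gives 5P = 130, so P* = $26 and Q* = 241.
With the tax collected from buyers, demand (in seller-price terms) shifts: Qd = 345 − 4(P + 13).
New equilibrium: buyers pay $28.6, sellers receive $15.6, Q = 230.6. (Wedge: Pb − Ps = 13.)
Burden on buyers: $2.6; on sellers: $10.4. (They sum to $13.)
The less price-elastic side of the market bears the larger share of a per-unit tax.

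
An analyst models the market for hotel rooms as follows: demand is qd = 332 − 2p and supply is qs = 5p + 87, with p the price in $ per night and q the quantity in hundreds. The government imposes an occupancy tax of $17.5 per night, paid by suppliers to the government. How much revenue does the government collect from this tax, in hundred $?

Tax revenue = $4147.5 hundred.

Before the tax: set 332 − 2p = 5p + 87 → p* = $35, q* = 262.
With the tax collected from suppliers, supply shifts: qs = 5(p − 17.5) + 87.
New equilibrium: consumers pay $47.5, suppliers receive $30, q = 237. (Wedge: pb − ps = 17.5.)
Revenue = t · Q = 17.5 · 237 = $4147.5.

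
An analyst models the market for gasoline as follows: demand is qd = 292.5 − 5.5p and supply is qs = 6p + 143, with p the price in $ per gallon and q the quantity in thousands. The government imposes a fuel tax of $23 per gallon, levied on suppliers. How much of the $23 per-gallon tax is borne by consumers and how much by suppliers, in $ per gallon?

Before the tax: set 292.5 − 5.5p = 6p + 143 → p* = $13, q* = 221.
With the tax collected from suppliers, supply shifts: qs = 6(p − 23) + 143.
New equilibrium: consumers pay $25, suppliers receive $2, q = 155. (Wedge: pb − ps = 23.)
Burden on consumers: $12; on suppliers: $11. (They sum to $23.)
The less price-elastic side of the market bears the larger share of a per-unit tax.

Consumers bear $12 per gallon; suppliers bear $11 per gallon.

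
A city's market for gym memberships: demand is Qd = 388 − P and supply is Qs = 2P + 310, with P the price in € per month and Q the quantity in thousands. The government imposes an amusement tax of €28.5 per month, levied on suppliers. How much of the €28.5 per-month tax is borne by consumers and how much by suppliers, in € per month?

Without the tax, 388 − P = 2P + 310 gives 3P = 78, so P* = €26 and Q* = 362.
With the tax collected from suppliers, supply shifts: Qs = 2(P − 28.5) + 310.
Solving gives Q = 343 with consumers paying €45 and suppliers receiving €16.5 (the €28.5 wedge).
Burden on consumers: €19; on suppliers: €9.5. (They sum to €28.5.)
The less price-elastic side of the market bears the larger share of a per-unit tax.

Consumers bear €19 per month; suppliers bear €9.5 per month.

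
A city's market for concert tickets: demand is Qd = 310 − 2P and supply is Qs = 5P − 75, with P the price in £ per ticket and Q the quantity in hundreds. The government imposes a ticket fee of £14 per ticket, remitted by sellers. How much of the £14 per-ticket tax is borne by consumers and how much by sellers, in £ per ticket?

Without the tax, 310 − 2P = 5P − 75 gives 7P = 385, so P* = £55 and Q* = 200.
With the tax collected from sellers, supply shifts: Qs = 5(P − 14) − 75.
New equilibrium: consumers pay £65, sellers receive £51, Q = 180. (Wedge: Pb − Ps = 14.)
Burden on consumers: £10; on sellers: £4. (They sum to £14.)

Consumers bear £10 per ticket; sellers bear £4 per ticket.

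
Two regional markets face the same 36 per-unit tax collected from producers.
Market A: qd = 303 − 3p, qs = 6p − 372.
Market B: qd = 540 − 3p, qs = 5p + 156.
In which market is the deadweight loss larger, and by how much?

Market A: pre-tax p* = 75, q* = 78; post-tax q = 6; deadweight loss = 1296.
Market B: pre-tax p* = 48, q* = 396; post-tax q = 328.5; deadweight loss = 1215.
Difference: 1296 vs 1215 → market A is larger by 81.

Market A, by 81.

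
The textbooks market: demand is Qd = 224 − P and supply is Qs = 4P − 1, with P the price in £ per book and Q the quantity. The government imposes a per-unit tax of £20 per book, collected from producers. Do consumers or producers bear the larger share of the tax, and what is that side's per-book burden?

Consumers bear the larger share: £16 per book.

Without the tax, 224 − P = 4P − 1 gives 5P = 225, so P* = £45 and Q* = 179.
With the tax collected from producers, supply shifts: Qs = 4(P − 20) − 1.
New equilibrium: consumers pay £61, producers receive £41, Q = 163. (Wedge: Pb − Ps = 20.)
Per-book burden: consumers £16, producers £4.
Consumers take the larger share because demand is less price-elastic here (demand slope 1 vs supply slope 4).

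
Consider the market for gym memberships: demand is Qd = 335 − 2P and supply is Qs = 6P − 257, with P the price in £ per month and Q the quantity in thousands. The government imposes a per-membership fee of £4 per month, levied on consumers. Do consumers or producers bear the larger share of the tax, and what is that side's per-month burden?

Without the tax, 335 − 2P = 6P − 257 gives 8P = 592, so P* = £74 and Q* = 187.
With the tax collected from consumers, demand (in seller-price terms) shifts: Qd = 335 − 2(P + 4).
New equilibrium: consumers pay £77, producers receive £73, Q = 181. (Wedge: Pb − Ps = 4.)
Per-month burden: consumers £3, producers £1.
Consumers take the larger share because demand is less price-elastic here (demand slope 2 vs supply slope 6).
The less price-elastic side of the market bears the larger share of a per-unit tax.

Consumers bear the larger share: £3 per month.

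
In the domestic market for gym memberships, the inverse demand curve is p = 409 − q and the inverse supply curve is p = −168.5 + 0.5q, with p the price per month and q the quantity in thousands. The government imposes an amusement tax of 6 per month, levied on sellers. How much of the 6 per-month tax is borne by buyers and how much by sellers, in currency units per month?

Buyers bear 4 per month; sellers bear 2 per month.

Rewrite in direct form: qd = 409 − p and qs = 2p + 337.
Without the tax, 409 − p = 2p + 337 gives 3p = 72, so p* = 24 and q* = 385.
With the tax collected from sellers, supply shifts: qs = 2(p − 6) + 337.
New equilibrium: buyers pay 28, sellers receive 22, q = 381. (Wedge: pb − ps = 6.)
Burden on buyers: 4; on sellers: 2. (They sum to 6.)
The less price-elastic side of the market bears the larger share of a per-unit tax.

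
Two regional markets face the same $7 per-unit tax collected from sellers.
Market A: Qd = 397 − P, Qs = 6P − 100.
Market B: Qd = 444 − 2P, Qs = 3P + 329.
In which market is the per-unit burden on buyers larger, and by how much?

Market A, by $1.8.

Market A: pre-tax P* = $71, Q* = 326; post-tax Q = 320; per-unit burden on buyers = $6.
Market B: pre-tax P* = $23, Q* = 398; post-tax Q = 389.6; per-unit burden on buyers = $4.2.
Difference: $6 vs $4.2 → market A is larger by $1.8.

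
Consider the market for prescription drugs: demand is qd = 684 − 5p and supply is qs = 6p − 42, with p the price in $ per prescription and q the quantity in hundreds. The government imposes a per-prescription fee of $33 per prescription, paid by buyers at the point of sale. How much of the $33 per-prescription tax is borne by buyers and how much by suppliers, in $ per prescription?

Before the tax: set 684 − 5p = 6p − 42 → p* = $66, q* = 354.
With the tax collected from buyers, demand (in seller-price terms) shifts: qd = 684 − 5(p + 33).
New equilibrium: buyers pay $84, suppliers receive $51, q = 264. (Wedge: pb − ps = 33.)
Burden on buyers: $18; on suppliers: $15. (They sum to $33.)
The less price-elastic side of the market bears the larger share of a per-unit tax.

Buyers bear $18 per prescription; suppliers bear $15 per prescription.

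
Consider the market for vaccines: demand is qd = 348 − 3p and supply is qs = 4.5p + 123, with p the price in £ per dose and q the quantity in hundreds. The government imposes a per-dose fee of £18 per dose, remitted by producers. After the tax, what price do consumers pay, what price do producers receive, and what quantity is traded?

Consumers pay £40.8; producers receive £22.8; quantity = 225.6.

Without the tax, 348 − 3p = 4.5p + 123 gives 7.5p = 225, so p* = £30 and q* = 258.
With the tax collected from producers, supply shifts: qs = 4.5(p − 18) + 123.
Solving gives q = 225.6 with consumers paying £40.8 and producers receiving £22.8 (the £18 wedge).
The less price-elastic side of the market bears the larger share of a per-unit tax.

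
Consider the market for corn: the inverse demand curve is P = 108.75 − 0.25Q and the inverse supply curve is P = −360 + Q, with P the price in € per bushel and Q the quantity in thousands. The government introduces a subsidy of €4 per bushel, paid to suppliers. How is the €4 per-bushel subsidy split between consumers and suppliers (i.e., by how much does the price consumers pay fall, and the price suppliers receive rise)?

Inverting to Q(P) form: Qd = 435 − 4P; Qs = P + 360.
Without the subsidy, 435 − 4P = P + 360 gives 5P = 75, so P* = €15 and Q* = 375.
With a per-unit subsidy paid to suppliers, each receives P + 4 per unit sold, so supply becomes Qs = (P + 4) + 360.
Solving gives Q = 378.2 with consumers paying €14.2 and suppliers receiving €18.2 (the €4 wedge).
Gain to consumers: €0.8; to suppliers: €3.2. (They sum to €4.)

Consumers gain €0.8 per bushel; suppliers gain €3.2 per bushel.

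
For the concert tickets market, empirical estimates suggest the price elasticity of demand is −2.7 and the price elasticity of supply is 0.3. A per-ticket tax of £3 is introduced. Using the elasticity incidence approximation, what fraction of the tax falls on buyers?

Incidence ratio: buyers' share ≈ εs / (εs + |εd|) = 0.3 / (0.3 + 2.7) = 0.1.
Supply is the less elastic side, so buyers bear the smaller share.

Buyers' share ≈ 0.1.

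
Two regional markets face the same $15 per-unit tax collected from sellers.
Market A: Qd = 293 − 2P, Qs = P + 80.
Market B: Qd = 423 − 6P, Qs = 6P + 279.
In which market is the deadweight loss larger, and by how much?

Market B, by $262.5.

Market A: pre-tax P* = $71, Q* = 151; post-tax Q = 141; deadweight loss = $75.
Market B: pre-tax P* = $12, Q* = 351; post-tax Q = 306; deadweight loss = $337.5.
Difference: $75 vs $337.5 → market B is larger by $262.5.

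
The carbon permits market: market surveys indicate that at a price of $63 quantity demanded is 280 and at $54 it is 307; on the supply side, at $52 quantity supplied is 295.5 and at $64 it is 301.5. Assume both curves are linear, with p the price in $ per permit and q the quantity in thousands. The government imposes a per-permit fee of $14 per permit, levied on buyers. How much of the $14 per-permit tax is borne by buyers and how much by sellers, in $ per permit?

Buyers bear $2 per permit; sellers bear $12 per permit.

Demand slope: (307 − 280)/(54 − 63) = -3, so qd = 469 − 3p.
Supply slope: (301.5 − 295.5)/(64 − 52) = 0.5, so qs = 0.5p + 269.5.
Before the tax: set 469 − 3p = 0.5p + 269.5 → p* = $57, q* = 298.
With the tax collected from buyers, demand (in seller-price terms) shifts: qd = 469 − 3(p + 14).
Solving gives q = 292 with buyers paying $59 and sellers receiving $45 (the $14 wedge).
Burden on buyers: $2; on sellers: $12. (They sum to $14.)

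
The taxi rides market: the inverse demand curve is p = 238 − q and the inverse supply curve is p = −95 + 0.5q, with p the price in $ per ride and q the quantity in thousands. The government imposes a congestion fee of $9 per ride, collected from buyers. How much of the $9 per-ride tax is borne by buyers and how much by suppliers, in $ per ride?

Rewrite in direct form: qd = 238 − p and qs = 2p + 190.
Before the tax: set 238 − p = 2p + 190 → p* = $16, q* = 222.
With the tax collected from buyers, demand (in seller-price terms) shifts: qd = 238 − (p + 9).
New equilibrium: buyers pay $22, suppliers receive $13, q = 216. (Wedge: pb − ps = 9.)
Burden on buyers: $6; on suppliers: $3. (They sum to $9.)

Buyers bear $6 per ride; suppliers bear $3 per ride.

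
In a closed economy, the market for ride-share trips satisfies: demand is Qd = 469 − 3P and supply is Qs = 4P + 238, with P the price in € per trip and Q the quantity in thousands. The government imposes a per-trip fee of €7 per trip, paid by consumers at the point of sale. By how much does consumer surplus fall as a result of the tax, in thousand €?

Consumer surplus falls by €1456 thousand.

Without the tax, 469 − 3P = 4P + 238 gives 7P = 231, so P* = €33 and Q* = 370.
With the tax collected from consumers, demand (in seller-price terms) shifts: Qd = 469 − 3(P + 7).
New equilibrium: consumers pay €37, producers receive €30, Q = 358. (Wedge: Pb − Ps = 7.)
ΔCS is the trapezoid between Q = 358 and Q = 370 of height €4: ½ · (370 + 358) · 4 = €1456.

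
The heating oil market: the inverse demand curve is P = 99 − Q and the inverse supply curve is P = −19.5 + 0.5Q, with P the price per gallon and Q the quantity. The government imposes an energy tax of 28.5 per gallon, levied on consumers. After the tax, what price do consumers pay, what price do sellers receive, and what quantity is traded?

Inverting to Q(P) form: Qd = 99 − P; Qs = 2P + 39.
Without the tax, 99 − P = 2P + 39 gives 3P = 60, so P* = 20 and Q* = 79.
With the tax collected from consumers, demand (in seller-price terms) shifts: Qd = 99 − (P + 28.5).
Solving gives Q = 60 with consumers paying 39 and sellers receiving 10.5 (the 28.5 wedge).

Consumers pay 39; sellers receive 10.5; quantity = 60.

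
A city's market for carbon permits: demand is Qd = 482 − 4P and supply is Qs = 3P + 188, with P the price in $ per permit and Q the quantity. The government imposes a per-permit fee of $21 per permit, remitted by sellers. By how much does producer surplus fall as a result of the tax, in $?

Producer surplus falls by $3552.

Without the tax, 482 − 4P = 3P + 188 gives 7P = 294, so P* = $42 and Q* = 314.
With the tax collected from sellers, supply shifts: Qs = 3(P − 21) + 188.
New equilibrium: buyers pay $51, sellers receive $30, Q = 278. (Wedge: Pb − Ps = 21.)
ΔPS is the trapezoid between Q = 278 and Q = 314 of height $12: ½ · (314 + 278) · 12 = $3552.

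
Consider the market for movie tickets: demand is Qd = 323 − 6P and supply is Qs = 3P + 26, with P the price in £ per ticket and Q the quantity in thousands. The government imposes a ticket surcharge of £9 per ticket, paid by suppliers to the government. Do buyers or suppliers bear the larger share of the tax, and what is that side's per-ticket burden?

Without the tax, 323 − 6P = 3P + 26 gives 9P = 297, so P* = £33 and Q* = 125.
With the tax collected from suppliers, supply shifts: Qs = 3(P − 9) + 26.
New equilibrium: buyers pay £36, suppliers receive £27, Q = 107. (Wedge: Pb − Ps = 9.)
Per-ticket burden: buyers £3, suppliers £6.
Suppliers take the larger share because supply is less price-elastic here (demand slope 6 vs supply slope 3).
The less price-elastic side of the market bears the larger share of a per-unit tax.

Suppliers bear the larger share: £6 per ticket.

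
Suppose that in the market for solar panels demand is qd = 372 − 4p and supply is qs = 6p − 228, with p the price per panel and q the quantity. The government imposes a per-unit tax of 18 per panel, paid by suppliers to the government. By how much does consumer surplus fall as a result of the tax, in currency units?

Consumer surplus falls by 1192.32.

Without the tax, 372 − 4p = 6p − 228 gives 10p = 600, so p* = 60 and q* = 132.
With the tax collected from suppliers, supply shifts: qs = 6(p − 18) − 228.
Solving gives q = 88.8 with buyers paying 70.8 and suppliers receiving 52.8 (the 18 wedge).
ΔCS is the trapezoid between Q = 88.8 and Q = 132 of height 10.8: ½ · (132 + 88.8) · 10.8 = 1192.32.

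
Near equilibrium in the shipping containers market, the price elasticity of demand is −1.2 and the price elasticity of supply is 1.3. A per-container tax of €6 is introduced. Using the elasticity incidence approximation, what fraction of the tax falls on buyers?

Incidence ratio: buyers' share ≈ εs / (εs + |εd|) = 1.3 / (1.3 + 1.2) = 0.52.
Supply is the more elastic side, so buyers bear the larger share.

Buyers' share ≈ 0.52.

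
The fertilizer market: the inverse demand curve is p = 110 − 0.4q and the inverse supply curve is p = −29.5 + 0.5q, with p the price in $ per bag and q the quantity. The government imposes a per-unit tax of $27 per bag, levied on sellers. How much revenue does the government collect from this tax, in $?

Tax revenue = $3375.

Rewrite in direct form: qd = 275 − 2.5p and qs = 2p + 59.
Without the tax, 275 − 2.5p = 2p + 59 gives 4.5p = 216, so p* = $48 and q* = 155.
With the tax collected from sellers, supply shifts: qs = 2(p − 27) + 59.
Solving gives q = 125 with buyers paying $60 and sellers receiving $33 (the $27 wedge).
Revenue = t · Q = 27 · 125 = $3375.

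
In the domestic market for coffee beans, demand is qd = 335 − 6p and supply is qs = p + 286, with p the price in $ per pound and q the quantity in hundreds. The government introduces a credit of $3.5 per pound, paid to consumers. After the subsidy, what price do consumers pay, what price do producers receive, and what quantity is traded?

Without the subsidy, 335 − 6p = p + 286 gives 7p = 49, so p* = $7 and q* = 293.
With a per-unit subsidy paid to consumers, each effectively pays p − 3.5, so demand becomes qd = 335 − 6(p − 3.5).
New equilibrium: consumers pay $6.5, producers receive $10, q = 296. (Wedge: pb − ps = −3.5.)

Consumers pay $6.5; producers receive $10; quantity = 296.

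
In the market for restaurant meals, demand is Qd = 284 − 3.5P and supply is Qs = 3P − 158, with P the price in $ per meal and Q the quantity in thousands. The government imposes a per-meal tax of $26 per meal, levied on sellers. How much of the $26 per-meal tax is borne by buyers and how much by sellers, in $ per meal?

Without the tax, 284 − 3.5P = 3P − 158 gives 6.5P = 442, so P* = $68 and Q* = 46.
With the tax collected from sellers, supply shifts: Qs = 3(P − 26) − 158.
Solving gives Q = 4 with buyers paying $80 and sellers receiving $54 (the $26 wedge).
Burden on buyers: $12; on sellers: $14. (They sum to $26.)
The less price-elastic side of the market bears the larger share of a per-unit tax.

Buyers bear $12 per meal; sellers bear $14 per meal.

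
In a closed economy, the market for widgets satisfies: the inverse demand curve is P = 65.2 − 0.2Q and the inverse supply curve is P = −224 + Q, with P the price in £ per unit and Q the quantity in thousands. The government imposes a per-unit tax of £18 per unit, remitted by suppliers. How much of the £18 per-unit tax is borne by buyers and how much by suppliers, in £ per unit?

Rewrite in direct form: Qd = 326 − 5P and Qs = P + 224.
Without the tax, 326 − 5P = P + 224 gives 6P = 102, so P* = £17 and Q* = 241.
With the tax collected from suppliers, supply shifts: Qs = (P − 18) + 224.
Solving gives Q = 226 with buyers paying £20 and suppliers receiving £2 (the £18 wedge).
Burden on buyers: £3; on suppliers: £15. (They sum to £18.)

Buyers bear £3 per unit; suppliers bear £15 per unit.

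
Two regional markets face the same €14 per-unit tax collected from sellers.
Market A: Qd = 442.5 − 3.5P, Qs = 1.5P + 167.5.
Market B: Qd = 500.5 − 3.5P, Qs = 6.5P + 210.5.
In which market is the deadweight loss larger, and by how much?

Market A: pre-tax P* = €55, Q* = 250; post-tax Q = 235.3; deadweight loss = €102.9.
Market B: pre-tax P* = €29, Q* = 399; post-tax Q = 367.15; deadweight loss = €222.95.
Difference: €102.9 vs €222.95 → market B is larger by €120.05.

Market B, by €120.05.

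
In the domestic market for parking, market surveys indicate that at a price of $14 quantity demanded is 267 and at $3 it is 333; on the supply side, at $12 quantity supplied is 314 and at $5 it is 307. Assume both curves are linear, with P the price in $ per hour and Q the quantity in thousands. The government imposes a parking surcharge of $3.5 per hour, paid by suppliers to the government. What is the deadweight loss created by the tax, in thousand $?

Demand slope: (333 − 267)/(3 − 14) = -6, so Qd = 351 − 6P.
Supply slope: (307 − 314)/(5 − 12) = 1, so Qs = P + 302.
Before the tax: set 351 − 6P = P + 302 → P* = $7, Q* = 309.
With the tax collected from suppliers, supply shifts: Qs = (P − 3.5) + 302.
New equilibrium: consumers pay $7.5, suppliers receive $4, Q = 306. (Wedge: Pb − Ps = 3.5.)
Quantity falls by |ΔQ| = |309 − 306| = 3.
DWL = ½ · t · |ΔQ| = ½ · 3.5 · 3 = $5.25.

Deadweight loss = $5.25 thousand.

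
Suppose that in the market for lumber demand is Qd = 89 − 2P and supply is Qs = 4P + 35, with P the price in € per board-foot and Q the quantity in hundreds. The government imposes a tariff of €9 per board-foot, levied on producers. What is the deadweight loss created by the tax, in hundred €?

Deadweight loss = €54 hundred.

Without the tax, 89 − 2P = 4P + 35 gives 6P = 54, so P* = €9 and Q* = 71.
With the tax collected from producers, supply shifts: Qs = 4(P − 9) + 35.
New equilibrium: consumers pay €15, producers receive €6, Q = 59. (Wedge: Pb − Ps = 9.)
Quantity falls by |ΔQ| = |71 − 59| = 12.
DWL = ½ · t · |ΔQ| = ½ · 9 · 12 = €54.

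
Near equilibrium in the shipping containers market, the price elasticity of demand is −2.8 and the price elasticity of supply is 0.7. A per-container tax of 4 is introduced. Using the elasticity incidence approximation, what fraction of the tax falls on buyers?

Buyers' share ≈ 0.2.

Incidence ratio: buyers' share ≈ εs / (εs + |εd|) = 0.7 / (0.7 + 2.8) = 0.2.
Supply is the less elastic side, so buyers bear the smaller share.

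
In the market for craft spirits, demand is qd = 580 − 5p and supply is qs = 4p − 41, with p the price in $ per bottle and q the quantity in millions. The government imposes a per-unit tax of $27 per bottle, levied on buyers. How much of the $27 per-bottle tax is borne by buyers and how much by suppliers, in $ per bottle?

Buyers bear $12 per bottle; suppliers bear $15 per bottle.

Without the tax, 580 − 5p = 4p − 41 gives 9p = 621, so p* = $69 and q* = 235.
With the tax collected from buyers, demand (in seller-price terms) shifts: qd = 580 − 5(p + 27).
New equilibrium: buyers pay $81, suppliers receive $54, q = 175. (Wedge: pb − ps = 27.)
Burden on buyers: $12; on suppliers: $15. (They sum to $27.)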